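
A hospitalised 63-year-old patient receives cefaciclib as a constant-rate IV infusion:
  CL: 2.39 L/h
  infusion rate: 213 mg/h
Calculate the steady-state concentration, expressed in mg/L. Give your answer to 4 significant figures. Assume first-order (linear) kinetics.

At steady state Css = R₀ / CL = 213 / 2.390 = 89.12 mg/L

89.12 mg/L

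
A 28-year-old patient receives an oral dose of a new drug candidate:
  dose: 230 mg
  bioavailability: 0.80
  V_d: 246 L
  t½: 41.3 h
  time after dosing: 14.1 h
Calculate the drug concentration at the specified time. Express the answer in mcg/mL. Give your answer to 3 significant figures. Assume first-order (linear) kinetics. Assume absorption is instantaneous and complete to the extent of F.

0.590 mcg/mL

Amount reaching circulation = F × Dose = 0.80 × 230.0 = 184.0 mg
C₀ = F·Dose / Vd = 184.0 / 246 = 0.7480 mg/L
k = ln2 / t½ = 0.693147 / 41.3 = 0.01678 h⁻¹
C = C₀ · e^(−k·t) = 0.7480 × e^(−0.01678 × 14.1)
  = 0.7480 × 0.7893 = 0.5904 mg/L
(0.5904 mg/L = 0.5904 mcg/mL)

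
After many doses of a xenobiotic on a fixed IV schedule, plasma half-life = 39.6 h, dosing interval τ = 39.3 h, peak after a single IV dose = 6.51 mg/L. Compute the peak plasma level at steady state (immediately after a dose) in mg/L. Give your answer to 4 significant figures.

13.09 mg/L

k = ln2 / t½ = 0.693147 / 39.6 = 0.01750 h⁻¹
e^(−kτ) = e^(−0.01750 × 39.3) = 0.5027
Accumulation ratio R = 1 / (1 − e^(−kτ)) = 1 / (1 − 0.5027) = 2.011
Steady-state peak = C₀ × R = 6.51 × 2.011 = 13.09 mg/L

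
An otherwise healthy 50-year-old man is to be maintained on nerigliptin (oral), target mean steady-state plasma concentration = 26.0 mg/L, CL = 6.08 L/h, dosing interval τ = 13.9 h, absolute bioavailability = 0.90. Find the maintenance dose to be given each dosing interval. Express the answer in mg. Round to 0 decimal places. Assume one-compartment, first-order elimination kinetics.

At steady state, F × (Dose/τ) = Css × CL.
Dose = Css × CL × τ / F = 26.0 × 6.080 × 13.9 / 0.90 = 2441 mg

2441 mg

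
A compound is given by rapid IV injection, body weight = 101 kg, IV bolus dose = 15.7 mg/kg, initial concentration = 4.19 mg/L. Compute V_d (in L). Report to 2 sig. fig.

Dose = 15.7 × 101 = 1586 mg
Vd = Dose / C₀ = 1586 / 4.19 = 378.5 L

380 L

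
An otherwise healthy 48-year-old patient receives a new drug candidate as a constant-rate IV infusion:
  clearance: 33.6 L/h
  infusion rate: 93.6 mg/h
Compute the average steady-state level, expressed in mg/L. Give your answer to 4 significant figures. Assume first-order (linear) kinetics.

2.786 mg/L

At steady state Css = R₀ / CL = 93.6 / 33.60 = 2.786 mg/L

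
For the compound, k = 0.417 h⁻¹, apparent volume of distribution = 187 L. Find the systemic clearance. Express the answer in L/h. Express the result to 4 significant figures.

CL = k × Vd = 0.417 × 187 = 77.98 L/h

77.98 L/h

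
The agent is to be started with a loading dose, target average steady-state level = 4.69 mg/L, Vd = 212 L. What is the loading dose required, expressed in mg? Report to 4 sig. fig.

LD = Css × Vd = 4.69 × 212 = 994.3 mg

994.3 mg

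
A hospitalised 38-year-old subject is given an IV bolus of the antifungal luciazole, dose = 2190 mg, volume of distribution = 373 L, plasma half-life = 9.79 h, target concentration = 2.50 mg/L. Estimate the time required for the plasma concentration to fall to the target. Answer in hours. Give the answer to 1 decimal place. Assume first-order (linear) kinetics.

12.1 h

C₀ = Dose / Vd = 2190 / 373 = 5.871 mg/L
k = ln2 / t½ = 0.693147 / 9.79 = 0.07080 h⁻¹
t = ln(C₀ / C) / k = ln(5.871 / 2.50) / 0.07080
  = ln(2.348) / 0.07080 = 0.8536 / 0.07080 = 12.06 h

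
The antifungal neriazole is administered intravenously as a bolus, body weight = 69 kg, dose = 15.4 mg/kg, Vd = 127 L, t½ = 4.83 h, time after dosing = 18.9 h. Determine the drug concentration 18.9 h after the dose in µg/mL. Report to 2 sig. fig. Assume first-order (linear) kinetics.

0.56 µg/mL

Total dose = 15.4 × 69 = 1063 mg
C₀ = Dose / Vd = 1063 / 127 = 8.370 mg/L
k = ln2 / t½ = 0.693147 / 4.83 = 0.1435 h⁻¹
C = C₀ · e^(−k·t) = 8.370 × e^(−0.1435 × 18.9)
  = 8.370 × 0.06639 = 0.5557 mg/L
(0.5557 mg/L = 0.5557 µg/mL)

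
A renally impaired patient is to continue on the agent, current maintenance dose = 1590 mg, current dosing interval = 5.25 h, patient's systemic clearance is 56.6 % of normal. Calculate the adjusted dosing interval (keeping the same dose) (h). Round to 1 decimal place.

9.3 h

To keep the same average steady-state level, dosing rate must scale with clearance.
CL ratio = 56.6 / 100 = 0.5660
New interval (same dose) = 5.25 / 0.5660 = 9.276 h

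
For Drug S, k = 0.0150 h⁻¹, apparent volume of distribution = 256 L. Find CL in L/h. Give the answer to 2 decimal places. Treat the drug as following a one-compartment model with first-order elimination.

CL = k × Vd = 0.0150 × 256 = 3.840 L/h

3.84 L/h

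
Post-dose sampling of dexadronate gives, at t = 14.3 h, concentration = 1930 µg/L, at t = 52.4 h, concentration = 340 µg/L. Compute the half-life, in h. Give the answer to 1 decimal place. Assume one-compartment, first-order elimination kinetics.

15.2 h

k = ln(C₁/C₂) / (t₂ − t₁) = ln(1930/340) / (52.4 − 14.3)
  = 1.736 / 38.10 = 0.04556 h⁻¹
t½ = ln2 / k = 0.693147 / 0.04556 = 15.21 h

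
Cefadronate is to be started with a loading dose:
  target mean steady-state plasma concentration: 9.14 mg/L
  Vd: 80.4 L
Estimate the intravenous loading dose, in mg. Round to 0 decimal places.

LD = Css × Vd = 9.14 × 80.4 = 734.9 mg

735 mg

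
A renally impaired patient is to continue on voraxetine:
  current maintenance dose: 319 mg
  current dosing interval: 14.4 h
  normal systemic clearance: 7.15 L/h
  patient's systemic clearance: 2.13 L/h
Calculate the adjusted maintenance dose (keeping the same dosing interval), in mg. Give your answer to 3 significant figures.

To keep the same average steady-state level, dosing rate must scale with clearance.
CL ratio = 2.13 / 7.15 = 0.2979
New dose (same interval) = 319 × 0.2979 = 95.03 mg

95.0 mg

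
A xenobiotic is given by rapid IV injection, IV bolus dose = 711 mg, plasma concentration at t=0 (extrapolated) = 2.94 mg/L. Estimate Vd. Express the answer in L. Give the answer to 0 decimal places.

242 L

Vd = Dose / C₀ = 711.0 / 2.94 = 241.8 L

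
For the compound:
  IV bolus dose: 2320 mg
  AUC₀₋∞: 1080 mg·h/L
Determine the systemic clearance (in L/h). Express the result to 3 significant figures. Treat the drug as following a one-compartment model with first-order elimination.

CL = Dose / AUC = 2320 / 1080 = 2.148 L/h

2.15 L/h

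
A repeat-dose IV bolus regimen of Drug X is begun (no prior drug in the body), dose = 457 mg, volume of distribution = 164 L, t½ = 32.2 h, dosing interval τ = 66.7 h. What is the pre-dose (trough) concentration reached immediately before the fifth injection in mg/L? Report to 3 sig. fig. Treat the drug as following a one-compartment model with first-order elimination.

C₀ per dose = Dose / Vd = 457 / 164 = 2.787 mg/L
k = ln2 / t½ = 0.693147 / 32.2 = 0.02153 h⁻¹
Fraction remaining after one interval: r = e^(−kτ) = e^(−0.02153 × 66.7) = 0.2379
Before dose 5, 4 doses have been given (aged 1τ, 2τ, 3τ, 4τ).
C_trough = C₀ × (r + r² + … + r^4) = C₀ × r(1−r^4)/(1−r)
        = 2.787 × 0.2379 × (1 − 0.003203) / (1 − 0.2379) = 0.8672 mg/L

0.867 mg/L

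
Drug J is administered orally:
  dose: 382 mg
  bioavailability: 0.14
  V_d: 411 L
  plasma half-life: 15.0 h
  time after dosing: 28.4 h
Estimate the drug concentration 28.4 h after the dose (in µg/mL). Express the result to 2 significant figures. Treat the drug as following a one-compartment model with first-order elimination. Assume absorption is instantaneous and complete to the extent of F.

Amount reaching circulation = F × Dose = 0.14 × 382.0 = 53.48 mg
C₀ = F·Dose / Vd = 53.48 / 411 = 0.1301 mg/L
k = ln2 / t½ = 0.693147 / 15.0 = 0.04621 h⁻¹
C = C₀ · e^(−k·t) = 0.1301 × e^(−0.04621 × 28.4)
  = 0.1301 × 0.2692 = 0.03502 mg/L
(0.03502 mg/L = 0.03502 µg/mL)

0.035 µg/mL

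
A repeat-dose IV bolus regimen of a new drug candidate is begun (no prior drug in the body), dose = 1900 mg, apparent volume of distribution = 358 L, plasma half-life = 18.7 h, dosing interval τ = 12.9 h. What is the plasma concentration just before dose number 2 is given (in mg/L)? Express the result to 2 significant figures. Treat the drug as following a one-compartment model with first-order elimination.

3.3 mg/L

C₀ per dose = Dose / Vd = 1900 / 358 = 5.307 mg/L
k = ln2 / t½ = 0.693147 / 18.7 = 0.03707 h⁻¹
Fraction remaining after one interval: r = e^(−kτ) = e^(−0.03707 × 12.9) = 0.6199
Before dose 2, 1 dose has been given (aged 1τ).
C_trough = C₀ × r = 5.307 × 0.6199 = 3.290 mg/L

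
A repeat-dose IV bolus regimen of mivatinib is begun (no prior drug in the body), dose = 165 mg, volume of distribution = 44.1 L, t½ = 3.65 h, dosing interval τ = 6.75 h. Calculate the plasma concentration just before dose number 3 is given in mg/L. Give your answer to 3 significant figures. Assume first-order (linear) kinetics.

1.33 mg/L

C₀ per dose = Dose / Vd = 165 / 44.1 = 3.741 mg/L
k = ln2 / t½ = 0.693147 / 3.65 = 0.1899 h⁻¹
Fraction remaining after one interval: r = e^(−kτ) = e^(−0.1899 × 6.75) = 0.2775
Before dose 3, 2 doses have been given (aged 1τ, 2τ).
C_trough = C₀ × (r + r²) = 3.741 × (0.2775 + 0.07701) = 1.326 mg/L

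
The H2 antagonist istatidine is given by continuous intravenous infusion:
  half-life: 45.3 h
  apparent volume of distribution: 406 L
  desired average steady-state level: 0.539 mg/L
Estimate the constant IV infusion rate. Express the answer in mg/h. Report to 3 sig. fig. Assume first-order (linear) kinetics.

3.35 mg/h

k = ln2 / t½ = 0.693147 / 45.3 = 0.01530 h⁻¹
CL = k × Vd = 0.01530 × 406 = 6.212 L/h
At steady state, infusion rate R₀ = Css × CL = 0.539 × 6.212 = 3.348 mg/h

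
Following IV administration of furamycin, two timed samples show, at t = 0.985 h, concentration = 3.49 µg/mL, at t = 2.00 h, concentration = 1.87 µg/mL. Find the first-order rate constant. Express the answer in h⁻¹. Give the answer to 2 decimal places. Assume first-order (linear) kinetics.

k = ln(C₁/C₂) / (t₂ − t₁) = ln(3.49/1.87) / (2.00 − 0.985)
  = 0.6240 / 1.015 = 0.6148 h⁻¹

0.61 h⁻¹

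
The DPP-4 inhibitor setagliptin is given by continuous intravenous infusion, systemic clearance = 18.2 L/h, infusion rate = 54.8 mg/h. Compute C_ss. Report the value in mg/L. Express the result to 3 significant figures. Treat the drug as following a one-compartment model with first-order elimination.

At steady state Css = R₀ / CL = 54.8 / 18.20 = 3.011 mg/L

3.01 mg/L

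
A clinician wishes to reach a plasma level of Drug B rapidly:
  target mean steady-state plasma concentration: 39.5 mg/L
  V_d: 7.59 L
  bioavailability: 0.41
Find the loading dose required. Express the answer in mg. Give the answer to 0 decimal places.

LD = Css × Vd / F = 39.5 × 7.59 / 0.41 = 731.2 mg

731 mg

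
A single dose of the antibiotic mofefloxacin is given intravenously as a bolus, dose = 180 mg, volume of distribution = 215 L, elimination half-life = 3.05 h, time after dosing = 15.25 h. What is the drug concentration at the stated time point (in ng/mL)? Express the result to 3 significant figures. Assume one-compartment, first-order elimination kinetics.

C₀ = Dose / Vd = 180.0 / 215 = 0.8372 mg/L
k = ln2 / t½ = 0.693147 / 3.05 = 0.2273 h⁻¹
t / t½ = 15.25 / 3.05 = 5 half-lives
C = C₀ × (1/2)^5 = 0.8372 × 0.03125 = 0.02616 mg/L
Convert: 0.02616 mg/L × 1000 = 26.16 ng/mL

26.2 ng/mL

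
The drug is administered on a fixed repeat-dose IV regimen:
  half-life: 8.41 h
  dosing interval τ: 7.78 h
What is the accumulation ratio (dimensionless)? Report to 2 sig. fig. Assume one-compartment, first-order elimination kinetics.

2.1

k = ln2 / t½ = 0.693147 / 8.41 = 0.08242 h⁻¹
e^(−kτ) = e^(−0.08242 × 7.78) = 0.5266
Accumulation ratio R = 1 / (1 − e^(−kτ)) = 1 / (1 − 0.5266) = 2.112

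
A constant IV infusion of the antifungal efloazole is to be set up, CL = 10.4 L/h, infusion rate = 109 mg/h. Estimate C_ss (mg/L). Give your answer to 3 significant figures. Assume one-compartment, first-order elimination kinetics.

10.5 mg/L

At steady state Css = R₀ / CL = 109 / 10.40 = 10.48 mg/L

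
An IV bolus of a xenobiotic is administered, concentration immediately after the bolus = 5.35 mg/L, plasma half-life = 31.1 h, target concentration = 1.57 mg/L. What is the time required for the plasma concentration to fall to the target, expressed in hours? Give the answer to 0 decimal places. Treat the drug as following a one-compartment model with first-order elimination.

55 h

k = ln2 / t½ = 0.693147 / 31.1 = 0.02229 h⁻¹
t = ln(C₀ / C) / k = ln(5.350 / 1.57) / 0.02229
  = ln(3.408) / 0.02229 = 1.226 / 0.02229 = 55.00 h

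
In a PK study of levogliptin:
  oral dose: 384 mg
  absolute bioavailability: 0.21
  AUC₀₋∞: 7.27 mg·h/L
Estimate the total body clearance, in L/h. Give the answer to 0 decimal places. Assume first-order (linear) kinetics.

11 L/h

CL = F·Dose / AUC = 0.21 × 384 / 7.27 = 11.09 L/h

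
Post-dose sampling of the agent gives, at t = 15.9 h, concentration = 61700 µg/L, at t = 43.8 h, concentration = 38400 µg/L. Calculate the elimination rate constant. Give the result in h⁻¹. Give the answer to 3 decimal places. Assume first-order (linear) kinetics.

0.017 h⁻¹

k = ln(C₁/C₂) / (t₂ − t₁) = ln(61700/38400) / (43.8 − 15.9)
  = 0.4742 / 27.90 = 0.01700 h⁻¹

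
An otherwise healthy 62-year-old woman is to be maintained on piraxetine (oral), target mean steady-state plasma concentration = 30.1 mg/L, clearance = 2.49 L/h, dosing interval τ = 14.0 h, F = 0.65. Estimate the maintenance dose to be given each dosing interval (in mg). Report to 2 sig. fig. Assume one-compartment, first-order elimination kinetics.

1600 mg

At steady state, F × (Dose/τ) = Css × CL.
Dose = Css × CL × τ / F = 30.1 × 2.490 × 14.0 / 0.65 = 1614 mg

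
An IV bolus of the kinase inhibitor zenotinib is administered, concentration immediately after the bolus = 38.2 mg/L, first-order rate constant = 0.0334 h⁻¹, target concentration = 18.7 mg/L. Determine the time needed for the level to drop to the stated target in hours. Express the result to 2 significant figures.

21 h

t = ln(C₀ / C) / k = ln(38.20 / 18.7) / 0.03340
  = ln(2.043) / 0.03340 = 0.7144 / 0.03340 = 21.39 h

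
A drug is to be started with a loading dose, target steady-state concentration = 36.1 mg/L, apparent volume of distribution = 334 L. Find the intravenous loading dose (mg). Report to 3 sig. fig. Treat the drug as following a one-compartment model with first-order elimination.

12100 mg

LD = Css × Vd = 36.1 × 334 = 12060 mg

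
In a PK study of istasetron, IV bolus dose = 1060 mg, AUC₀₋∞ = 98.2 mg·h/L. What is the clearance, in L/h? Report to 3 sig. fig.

CL = Dose / AUC = 1060 / 98.2 = 10.79 L/h

10.8 L/h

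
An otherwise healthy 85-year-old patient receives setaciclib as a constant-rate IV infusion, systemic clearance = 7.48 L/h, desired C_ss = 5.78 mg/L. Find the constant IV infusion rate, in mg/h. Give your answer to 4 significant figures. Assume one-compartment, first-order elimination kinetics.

At steady state, infusion rate R₀ = Css × CL = 5.78 × 7.480 = 43.23 mg/h

43.23 mg/h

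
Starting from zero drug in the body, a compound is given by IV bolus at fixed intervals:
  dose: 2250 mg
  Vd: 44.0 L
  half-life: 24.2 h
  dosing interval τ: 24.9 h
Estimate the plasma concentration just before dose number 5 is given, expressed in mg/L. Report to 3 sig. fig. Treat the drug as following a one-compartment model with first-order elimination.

46.3 mg/L

C₀ per dose = Dose / Vd = 2250 / 44.0 = 51.14 mg/L
k = ln2 / t½ = 0.693147 / 24.2 = 0.02864 h⁻¹
Fraction remaining after one interval: r = e^(−kτ) = e^(−0.02864 × 24.9) = 0.4901
Before dose 5, 4 doses have been given (aged 1τ, 2τ, 3τ, 4τ).
C_trough = C₀ × (r + r² + … + r^4) = C₀ × r(1−r^4)/(1−r)
        = 51.14 × 0.4901 × (1 − 0.05770) / (1 − 0.4901) = 46.32 mg/L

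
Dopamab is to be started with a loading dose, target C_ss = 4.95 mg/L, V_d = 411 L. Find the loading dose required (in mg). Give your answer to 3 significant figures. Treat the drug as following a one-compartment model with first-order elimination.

2030 mg

LD = Css × Vd = 4.95 × 411 = 2034 mg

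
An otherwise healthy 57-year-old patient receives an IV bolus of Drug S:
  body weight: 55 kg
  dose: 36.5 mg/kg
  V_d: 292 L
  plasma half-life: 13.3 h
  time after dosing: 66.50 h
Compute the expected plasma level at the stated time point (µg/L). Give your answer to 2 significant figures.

210 µg/L

Total dose = 36.5 × 55 = 2008 mg
C₀ = Dose / Vd = 2008 / 292 = 6.877 mg/L
k = ln2 / t½ = 0.693147 / 13.3 = 0.05212 h⁻¹
t / t½ = 66.50 / 13.3 = 5 half-lives
C = C₀ × (1/2)^5 = 6.877 × 0.03125 = 0.2149 mg/L
Convert: 0.2149 mg/L × 1000 = 214.9 µg/L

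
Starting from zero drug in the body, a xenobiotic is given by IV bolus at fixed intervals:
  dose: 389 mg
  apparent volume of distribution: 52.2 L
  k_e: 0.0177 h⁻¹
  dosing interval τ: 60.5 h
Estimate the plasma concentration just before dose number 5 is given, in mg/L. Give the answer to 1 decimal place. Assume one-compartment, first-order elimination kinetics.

C₀ per dose = Dose / Vd = 389 / 52.2 = 7.452 mg/L
Fraction remaining after one interval: r = e^(−kτ) = e^(−0.01770 × 60.5) = 0.3427
Before dose 5, 4 doses have been given (aged 1τ, 2τ, 3τ, 4τ).
C_trough = C₀ × (r + r² + … + r^4) = C₀ × r(1−r^4)/(1−r)
        = 7.452 × 0.3427 × (1 − 0.01379) / (1 − 0.3427) = 3.832 mg/L

3.8 mg/L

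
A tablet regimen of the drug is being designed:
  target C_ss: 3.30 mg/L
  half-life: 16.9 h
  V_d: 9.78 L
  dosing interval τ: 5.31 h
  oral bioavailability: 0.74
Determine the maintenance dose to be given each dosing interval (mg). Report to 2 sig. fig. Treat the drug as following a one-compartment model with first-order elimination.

9.5 mg

k = ln2 / t½ = 0.693147 / 16.9 = 0.04101 h⁻¹
CL = k × Vd = 0.04101 × 9.78 = 0.4011 L/h
At steady state, F × (Dose/τ) = Css × CL.
Dose = Css × CL × τ / F = 3.30 × 0.4011 × 5.31 / 0.74 = 9.498 mg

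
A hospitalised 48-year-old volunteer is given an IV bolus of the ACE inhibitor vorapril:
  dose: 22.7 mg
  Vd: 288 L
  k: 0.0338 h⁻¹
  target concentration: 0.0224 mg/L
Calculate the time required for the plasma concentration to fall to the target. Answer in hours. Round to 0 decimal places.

C₀ = Dose / Vd = 22.70 / 288 = 0.07882 mg/L
t = ln(C₀ / C) / k = ln(0.07882 / 0.0224) / 0.03380
  = ln(3.519) / 0.03380 = 1.258 / 0.03380 = 37.22 h

37 h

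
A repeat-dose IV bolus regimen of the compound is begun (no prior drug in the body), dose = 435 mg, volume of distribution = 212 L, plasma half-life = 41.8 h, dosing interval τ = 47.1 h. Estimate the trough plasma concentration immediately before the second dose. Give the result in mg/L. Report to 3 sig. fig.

C₀ per dose = Dose / Vd = 435 / 212 = 2.052 mg/L
k = ln2 / t½ = 0.693147 / 41.8 = 0.01658 h⁻¹
Fraction remaining after one interval: r = e^(−kτ) = e^(−0.01658 × 47.1) = 0.4580
Before dose 2, 1 dose has been given (aged 1τ).
C_trough = C₀ × r = 2.052 × 0.4580 = 0.9398 mg/L

0.940 mg/L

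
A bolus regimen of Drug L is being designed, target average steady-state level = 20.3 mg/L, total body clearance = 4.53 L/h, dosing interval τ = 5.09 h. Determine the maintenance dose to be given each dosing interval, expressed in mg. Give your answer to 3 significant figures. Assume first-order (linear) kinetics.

468 mg

At steady state, Dose/τ = Css × CL.
Dose = Css × CL × τ = 20.3 × 4.530 × 5.09 = 468.1 mg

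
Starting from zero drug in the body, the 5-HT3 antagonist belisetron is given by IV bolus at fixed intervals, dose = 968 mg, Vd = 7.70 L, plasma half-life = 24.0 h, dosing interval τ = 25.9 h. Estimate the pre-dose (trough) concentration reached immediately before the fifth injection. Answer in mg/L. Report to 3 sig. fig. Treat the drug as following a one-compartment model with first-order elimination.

107 mg/L

C₀ per dose = Dose / Vd = 968 / 7.70 = 125.7 mg/L
k = ln2 / t½ = 0.693147 / 24.0 = 0.02888 h⁻¹
Fraction remaining after one interval: r = e^(−kτ) = e^(−0.02888 × 25.9) = 0.4733
Before dose 5, 4 doses have been given (aged 1τ, 2τ, 3τ, 4τ).
C_trough = C₀ × (r + r² + … + r^4) = C₀ × r(1−r^4)/(1−r)
        = 125.7 × 0.4733 × (1 − 0.05018) / (1 − 0.4733) = 107.3 mg/L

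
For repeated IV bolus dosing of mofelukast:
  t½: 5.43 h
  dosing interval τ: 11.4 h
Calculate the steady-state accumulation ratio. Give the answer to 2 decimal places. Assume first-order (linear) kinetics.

k = ln2 / t½ = 0.693147 / 5.43 = 0.1277 h⁻¹
e^(−kτ) = e^(−0.1277 × 11.4) = 0.2332
Accumulation ratio R = 1 / (1 − e^(−kτ)) = 1 / (1 − 0.2332) = 1.304

1.30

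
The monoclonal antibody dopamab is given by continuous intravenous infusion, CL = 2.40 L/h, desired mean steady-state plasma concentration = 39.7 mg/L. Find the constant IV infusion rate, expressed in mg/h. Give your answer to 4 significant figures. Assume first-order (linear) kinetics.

At steady state, infusion rate R₀ = Css × CL = 39.7 × 2.400 = 95.28 mg/h

95.28 mg/h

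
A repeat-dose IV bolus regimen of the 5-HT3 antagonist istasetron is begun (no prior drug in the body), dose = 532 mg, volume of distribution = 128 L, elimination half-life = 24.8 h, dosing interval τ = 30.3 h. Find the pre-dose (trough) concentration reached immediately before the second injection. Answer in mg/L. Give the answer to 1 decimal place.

1.8 mg/L

C₀ per dose = Dose / Vd = 532 / 128 = 4.156 mg/L
k = ln2 / t½ = 0.693147 / 24.8 = 0.02795 h⁻¹
Fraction remaining after one interval: r = e^(−kτ) = e^(−0.02795 × 30.3) = 0.4287
Before dose 2, 1 dose has been given (aged 1τ).
C_trough = C₀ × r = 4.156 × 0.4287 = 1.782 mg/L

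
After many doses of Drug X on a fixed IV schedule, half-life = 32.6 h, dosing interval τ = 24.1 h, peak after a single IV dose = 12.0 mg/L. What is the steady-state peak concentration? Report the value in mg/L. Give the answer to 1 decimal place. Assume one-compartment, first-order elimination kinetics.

k = ln2 / t½ = 0.693147 / 32.6 = 0.02126 h⁻¹
e^(−kτ) = e^(−0.02126 × 24.1) = 0.5991
Accumulation ratio R = 1 / (1 − e^(−kτ)) = 1 / (1 − 0.5991) = 2.494
Steady-state peak = C₀ × R = 12.0 × 2.494 = 29.93 mg/L

29.9 mg/L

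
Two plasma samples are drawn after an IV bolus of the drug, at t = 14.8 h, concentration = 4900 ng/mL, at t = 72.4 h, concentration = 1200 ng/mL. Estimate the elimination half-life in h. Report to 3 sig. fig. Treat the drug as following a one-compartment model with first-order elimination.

k = ln(C₁/C₂) / (t₂ − t₁) = ln(4900/1200) / (72.4 − 14.8)
  = 1.407 / 57.60 = 0.02443 h⁻¹
t½ = ln2 / k = 0.693147 / 0.02443 = 28.37 h

28.4 h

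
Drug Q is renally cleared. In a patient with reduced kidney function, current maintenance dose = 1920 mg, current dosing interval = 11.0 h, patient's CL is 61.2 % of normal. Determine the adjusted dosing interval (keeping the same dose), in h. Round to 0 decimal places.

To keep the same average steady-state level, dosing rate must scale with clearance.
CL ratio = 61.2 / 100 = 0.6120
New interval (same dose) = 11.0 / 0.6120 = 17.97 h

18 h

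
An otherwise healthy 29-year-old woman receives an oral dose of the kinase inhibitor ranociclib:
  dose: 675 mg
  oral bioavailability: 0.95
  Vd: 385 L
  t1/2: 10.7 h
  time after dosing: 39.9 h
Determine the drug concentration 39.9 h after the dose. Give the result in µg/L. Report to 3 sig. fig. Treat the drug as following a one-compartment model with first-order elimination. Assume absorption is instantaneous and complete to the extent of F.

126 µg/L

Amount reaching circulation = F × Dose = 0.95 × 675.0 = 641.3 mg
C₀ = F·Dose / Vd = 641.3 / 385 = 1.666 mg/L
k = ln2 / t½ = 0.693147 / 10.7 = 0.06478 h⁻¹
C = C₀ · e^(−k·t) = 1.666 × e^(−0.06478 × 39.9)
  = 1.666 × 0.07542 = 0.1256 mg/L
Convert: 0.1256 mg/L × 1000 = 125.6 µg/L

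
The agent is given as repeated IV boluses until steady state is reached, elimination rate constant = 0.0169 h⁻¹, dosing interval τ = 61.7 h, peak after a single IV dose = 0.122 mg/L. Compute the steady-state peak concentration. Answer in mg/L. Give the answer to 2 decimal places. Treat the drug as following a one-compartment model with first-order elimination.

e^(−kτ) = e^(−0.01690 × 61.7) = 0.3525
Accumulation ratio R = 1 / (1 − e^(−kτ)) = 1 / (1 − 0.3525) = 1.544
Steady-state peak = C₀ × R = 0.122 × 1.544 = 0.1884 mg/L

0.19 mg/L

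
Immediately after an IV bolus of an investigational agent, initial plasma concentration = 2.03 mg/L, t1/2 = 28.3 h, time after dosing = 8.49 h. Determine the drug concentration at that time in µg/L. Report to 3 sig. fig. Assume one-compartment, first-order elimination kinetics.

k = ln2 / t½ = 0.693147 / 28.3 = 0.02449 h⁻¹
C = C₀ · e^(−k·t) = 2.030 × e^(−0.02449 × 8.49)
  = 2.030 × 0.8123 = 1.649 mg/L
Convert: 1.649 mg/L × 1000 = 1649 µg/L

1650 µg/L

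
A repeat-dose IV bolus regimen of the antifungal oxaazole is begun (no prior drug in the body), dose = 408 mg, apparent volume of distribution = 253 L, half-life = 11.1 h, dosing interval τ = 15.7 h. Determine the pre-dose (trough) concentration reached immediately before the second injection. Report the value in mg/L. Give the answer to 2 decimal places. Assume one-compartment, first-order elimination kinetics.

0.61 mg/L

C₀ per dose = Dose / Vd = 408 / 253 = 1.613 mg/L
k = ln2 / t½ = 0.693147 / 11.1 = 0.06245 h⁻¹
Fraction remaining after one interval: r = e^(−kτ) = e^(−0.06245 × 15.7) = 0.3751
Before dose 2, 1 dose has been given (aged 1τ).
C_trough = C₀ × r = 1.613 × 0.3751 = 0.6050 mg/L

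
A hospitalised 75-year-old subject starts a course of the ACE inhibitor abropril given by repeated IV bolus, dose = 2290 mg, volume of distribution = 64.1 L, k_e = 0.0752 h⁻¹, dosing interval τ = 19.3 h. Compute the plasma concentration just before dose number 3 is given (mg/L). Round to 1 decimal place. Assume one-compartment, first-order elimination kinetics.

10.3 mg/L

C₀ per dose = Dose / Vd = 2290 / 64.1 = 35.73 mg/L
Fraction remaining after one interval: r = e^(−kτ) = e^(−0.07520 × 19.3) = 0.2343
Before dose 3, 2 doses have been given (aged 1τ, 2τ).
C_trough = C₀ × (r + r²) = 35.73 × (0.2343 + 0.05490) = 10.33 mg/L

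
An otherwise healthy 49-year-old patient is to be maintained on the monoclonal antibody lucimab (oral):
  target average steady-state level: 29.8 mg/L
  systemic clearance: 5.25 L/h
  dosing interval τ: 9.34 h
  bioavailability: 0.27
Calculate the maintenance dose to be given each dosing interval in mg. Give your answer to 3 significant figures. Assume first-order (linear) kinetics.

At steady state, F × (Dose/τ) = Css × CL.
Dose = Css × CL × τ / F = 29.8 × 5.250 × 9.34 / 0.27 = 5412 mg

5410 mg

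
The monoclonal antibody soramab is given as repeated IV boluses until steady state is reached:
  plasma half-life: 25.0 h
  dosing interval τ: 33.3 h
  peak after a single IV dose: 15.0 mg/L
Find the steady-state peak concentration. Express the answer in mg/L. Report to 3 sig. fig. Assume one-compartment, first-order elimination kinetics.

k = ln2 / t½ = 0.693147 / 25.0 = 0.02773 h⁻¹
e^(−kτ) = e^(−0.02773 × 33.3) = 0.3972
Accumulation ratio R = 1 / (1 − e^(−kτ)) = 1 / (1 − 0.3972) = 1.659
Steady-state peak = C₀ × R = 15.0 × 1.659 = 24.89 mg/L

24.9 mg/L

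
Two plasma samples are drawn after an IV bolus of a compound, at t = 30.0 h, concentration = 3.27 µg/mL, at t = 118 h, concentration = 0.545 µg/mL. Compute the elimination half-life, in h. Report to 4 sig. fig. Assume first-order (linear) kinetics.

k = ln(C₁/C₂) / (t₂ − t₁) = ln(3.27/0.545) / (118 − 30.0)
  = 1.792 / 88.00 = 0.02036 h⁻¹
t½ = ln2 / k = 0.693147 / 0.02036 = 34.04 h

34.04 h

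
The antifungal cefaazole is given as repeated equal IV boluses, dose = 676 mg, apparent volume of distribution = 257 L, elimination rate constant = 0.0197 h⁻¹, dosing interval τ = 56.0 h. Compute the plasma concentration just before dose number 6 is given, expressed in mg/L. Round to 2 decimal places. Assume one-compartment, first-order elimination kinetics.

1.30 mg/L

C₀ per dose = Dose / Vd = 676 / 257 = 2.630 mg/L
Fraction remaining after one interval: r = e^(−kτ) = e^(−0.01970 × 56.0) = 0.3318
Before dose 6, 5 doses have been given (aged 1τ, 2τ, 3τ, 4τ, 5τ).
C_trough = C₀ × (r + r² + … + r^5) = C₀ × r(1−r^5)/(1−r)
        = 2.630 × 0.3318 × (1 − 0.004021) / (1 − 0.3318) = 1.301 mg/L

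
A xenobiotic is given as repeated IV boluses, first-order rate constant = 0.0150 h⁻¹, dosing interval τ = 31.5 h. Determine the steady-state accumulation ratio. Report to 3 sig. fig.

2.66

e^(−kτ) = e^(−0.01500 × 31.5) = 0.6234
Accumulation ratio R = 1 / (1 − e^(−kτ)) = 1 / (1 − 0.6234) = 2.655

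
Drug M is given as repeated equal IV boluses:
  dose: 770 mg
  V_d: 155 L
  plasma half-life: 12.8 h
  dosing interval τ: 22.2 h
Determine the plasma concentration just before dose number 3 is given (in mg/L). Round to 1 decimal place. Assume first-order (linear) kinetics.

1.9 mg/L

C₀ per dose = Dose / Vd = 770 / 155 = 4.968 mg/L
k = ln2 / t½ = 0.693147 / 12.8 = 0.05415 h⁻¹
Fraction remaining after one interval: r = e^(−kτ) = e^(−0.05415 × 22.2) = 0.3006
Before dose 3, 2 doses have been given (aged 1τ, 2τ).
C_trough = C₀ × (r + r²) = 4.968 × (0.3006 + 0.09036) = 1.942 mg/L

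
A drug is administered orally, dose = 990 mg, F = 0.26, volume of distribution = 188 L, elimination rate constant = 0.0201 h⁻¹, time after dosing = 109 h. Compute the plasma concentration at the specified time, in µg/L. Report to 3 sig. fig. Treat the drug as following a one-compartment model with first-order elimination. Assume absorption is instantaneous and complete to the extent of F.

Amount reaching circulation = F × Dose = 0.26 × 990.0 = 257.4 mg
C₀ = F·Dose / Vd = 257.4 / 188 = 1.369 mg/L
C = C₀ · e^(−k·t) = 1.369 × e^(−0.02010 × 109)
  = 1.369 × 0.1118 = 0.1531 mg/L
Convert: 0.1531 mg/L × 1000 = 153.1 µg/L

153 µg/L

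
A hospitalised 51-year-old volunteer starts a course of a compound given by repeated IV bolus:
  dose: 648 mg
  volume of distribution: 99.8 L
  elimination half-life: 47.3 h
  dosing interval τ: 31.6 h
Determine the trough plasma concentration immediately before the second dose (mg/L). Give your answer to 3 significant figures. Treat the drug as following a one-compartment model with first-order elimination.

4.09 mg/L

C₀ per dose = Dose / Vd = 648 / 99.8 = 6.493 mg/L
k = ln2 / t½ = 0.693147 / 47.3 = 0.01465 h⁻¹
Fraction remaining after one interval: r = e^(−kτ) = e^(−0.01465 × 31.6) = 0.6294
Before dose 2, 1 dose has been given (aged 1τ).
C_trough = C₀ × r = 6.493 × 0.6294 = 4.087 mg/L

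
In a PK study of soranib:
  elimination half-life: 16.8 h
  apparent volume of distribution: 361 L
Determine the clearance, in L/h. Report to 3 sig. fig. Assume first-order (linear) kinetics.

14.9 L/h

k = ln2 / t½ = 0.693147 / 16.8 = 0.04126 h⁻¹
CL = k × Vd = 0.04126 × 361 = 14.89 L/h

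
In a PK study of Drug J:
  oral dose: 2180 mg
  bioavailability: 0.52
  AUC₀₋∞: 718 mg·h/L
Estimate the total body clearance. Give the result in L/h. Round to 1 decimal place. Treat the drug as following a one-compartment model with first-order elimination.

CL = F·Dose / AUC = 0.52 × 2180 / 718 = 1.579 L/h

1.6 L/h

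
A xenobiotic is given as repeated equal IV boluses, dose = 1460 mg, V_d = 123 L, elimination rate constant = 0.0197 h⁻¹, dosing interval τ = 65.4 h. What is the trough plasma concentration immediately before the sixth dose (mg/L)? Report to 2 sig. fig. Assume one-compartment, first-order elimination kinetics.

4.5 mg/L

C₀ per dose = Dose / Vd = 1460 / 123 = 11.87 mg/L
Fraction remaining after one interval: r = e^(−kτ) = e^(−0.01970 × 65.4) = 0.2757
Before dose 6, 5 doses have been given (aged 1τ, 2τ, 3τ, 4τ, 5τ).
C_trough = C₀ × (r + r² + … + r^5) = C₀ × r(1−r^5)/(1−r)
        = 11.87 × 0.2757 × (1 − 0.001593) / (1 − 0.2757) = 4.511 mg/L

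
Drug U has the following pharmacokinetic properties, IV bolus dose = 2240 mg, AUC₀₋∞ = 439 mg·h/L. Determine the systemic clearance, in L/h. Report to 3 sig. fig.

CL = Dose / AUC = 2240 / 439 = 5.103 L/h

5.10 L/h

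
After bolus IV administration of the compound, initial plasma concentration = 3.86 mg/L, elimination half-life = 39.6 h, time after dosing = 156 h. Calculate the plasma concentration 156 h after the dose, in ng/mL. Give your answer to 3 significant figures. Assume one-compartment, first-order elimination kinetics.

k = ln2 / t½ = 0.693147 / 39.6 = 0.01750 h⁻¹
C = C₀ · e^(−k·t) = 3.860 × e^(−0.01750 × 156)
  = 3.860 × 0.06522 = 0.2517 mg/L
Convert: 0.2517 mg/L × 1000 = 251.7 ng/mL

252 ng/mL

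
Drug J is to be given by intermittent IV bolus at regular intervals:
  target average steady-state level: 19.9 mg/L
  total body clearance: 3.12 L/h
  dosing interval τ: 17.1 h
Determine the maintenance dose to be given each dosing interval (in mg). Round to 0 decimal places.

At steady state, Dose/τ = Css × CL.
Dose = Css × CL × τ = 19.9 × 3.120 × 17.1 = 1062 mg

1062 mg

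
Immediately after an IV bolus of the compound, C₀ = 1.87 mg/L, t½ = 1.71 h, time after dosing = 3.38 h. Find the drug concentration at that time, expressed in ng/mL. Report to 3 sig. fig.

k = ln2 / t½ = 0.693147 / 1.71 = 0.4053 h⁻¹
C = C₀ · e^(−k·t) = 1.870 × e^(−0.4053 × 3.38)
  = 1.870 × 0.2541 = 0.4752 mg/L
Convert: 0.4752 mg/L × 1000 = 475.2 ng/mL

475 ng/mL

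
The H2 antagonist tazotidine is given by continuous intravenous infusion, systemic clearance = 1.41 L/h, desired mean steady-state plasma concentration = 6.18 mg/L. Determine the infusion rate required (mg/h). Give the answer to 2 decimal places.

At steady state, infusion rate R₀ = Css × CL = 6.18 × 1.410 = 8.714 mg/h

8.71 mg/h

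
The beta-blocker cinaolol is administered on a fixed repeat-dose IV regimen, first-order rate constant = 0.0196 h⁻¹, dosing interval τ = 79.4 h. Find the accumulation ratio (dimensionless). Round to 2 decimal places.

1.27

e^(−kτ) = e^(−0.01960 × 79.4) = 0.2109
Accumulation ratio R = 1 / (1 − e^(−kτ)) = 1 / (1 − 0.2109) = 1.267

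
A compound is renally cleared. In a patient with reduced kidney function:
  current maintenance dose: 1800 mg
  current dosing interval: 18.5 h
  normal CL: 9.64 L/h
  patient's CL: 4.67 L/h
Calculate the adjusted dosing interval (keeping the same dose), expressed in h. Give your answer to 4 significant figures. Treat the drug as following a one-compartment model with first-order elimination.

To keep the same average steady-state level, dosing rate must scale with clearance.
CL ratio = 4.67 / 9.64 = 0.4844
New interval (same dose) = 18.5 / 0.4844 = 38.19 h

38.19 h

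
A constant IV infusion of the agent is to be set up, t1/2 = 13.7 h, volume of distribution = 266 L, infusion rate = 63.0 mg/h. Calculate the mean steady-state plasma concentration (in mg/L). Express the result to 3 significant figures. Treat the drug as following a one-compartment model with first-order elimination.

k = ln2 / t½ = 0.693147 / 13.7 = 0.05059 h⁻¹
CL = k × Vd = 0.05059 × 266 = 13.46 L/h
At steady state Css = R₀ / CL = 63.0 / 13.46 = 4.681 mg/L

4.68 mg/L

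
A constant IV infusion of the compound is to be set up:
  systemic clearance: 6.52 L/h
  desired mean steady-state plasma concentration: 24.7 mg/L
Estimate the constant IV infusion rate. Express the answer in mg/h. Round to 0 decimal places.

161 mg/h

At steady state, infusion rate R₀ = Css × CL = 24.7 × 6.520 = 161.0 mg/h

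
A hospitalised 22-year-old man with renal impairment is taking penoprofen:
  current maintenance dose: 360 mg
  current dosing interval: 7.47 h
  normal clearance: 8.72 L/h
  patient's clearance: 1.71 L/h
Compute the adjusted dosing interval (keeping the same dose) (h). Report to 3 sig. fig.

38.1 h

To keep the same average steady-state level, dosing rate must scale with clearance.
CL ratio = 1.71 / 8.72 = 0.1961
New interval (same dose) = 7.47 / 0.1961 = 38.09 h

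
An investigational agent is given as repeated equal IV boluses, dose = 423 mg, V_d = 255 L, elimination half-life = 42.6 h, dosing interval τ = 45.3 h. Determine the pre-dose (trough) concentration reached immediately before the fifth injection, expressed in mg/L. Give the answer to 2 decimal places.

C₀ per dose = Dose / Vd = 423 / 255 = 1.659 mg/L
k = ln2 / t½ = 0.693147 / 42.6 = 0.01627 h⁻¹
Fraction remaining after one interval: r = e^(−kτ) = e^(−0.01627 × 45.3) = 0.4785
Before dose 5, 4 doses have been given (aged 1τ, 2τ, 3τ, 4τ).
C_trough = C₀ × (r + r² + … + r^4) = C₀ × r(1−r^4)/(1−r)
        = 1.659 × 0.4785 × (1 − 0.05242) / (1 − 0.4785) = 1.442 mg/L

1.44 mg/L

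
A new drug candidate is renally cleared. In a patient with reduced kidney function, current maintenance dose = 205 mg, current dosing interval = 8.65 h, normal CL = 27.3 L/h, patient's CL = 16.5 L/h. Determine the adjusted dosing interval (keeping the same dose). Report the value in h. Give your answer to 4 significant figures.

14.31 h

To keep the same average steady-state level, dosing rate must scale with clearance.
CL ratio = 16.5 / 27.3 = 0.6044
New interval (same dose) = 8.65 / 0.6044 = 14.31 h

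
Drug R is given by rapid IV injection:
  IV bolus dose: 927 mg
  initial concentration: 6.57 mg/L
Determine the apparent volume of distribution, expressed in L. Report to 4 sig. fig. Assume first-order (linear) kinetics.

Vd = Dose / C₀ = 927.0 / 6.57 = 141.1 L

141.1 L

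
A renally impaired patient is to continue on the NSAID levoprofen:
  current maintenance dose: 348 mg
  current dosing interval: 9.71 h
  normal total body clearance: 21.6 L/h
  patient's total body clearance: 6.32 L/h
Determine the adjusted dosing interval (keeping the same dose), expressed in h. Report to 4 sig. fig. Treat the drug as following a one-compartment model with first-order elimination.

To keep the same average steady-state level, dosing rate must scale with clearance.
CL ratio = 6.32 / 21.6 = 0.2926
New interval (same dose) = 9.71 / 0.2926 = 33.19 h

33.19 h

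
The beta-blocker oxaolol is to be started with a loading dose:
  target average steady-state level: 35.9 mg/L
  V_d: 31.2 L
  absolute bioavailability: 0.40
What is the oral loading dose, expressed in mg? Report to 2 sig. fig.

2800 mg

LD = Css × Vd / F = 35.9 × 31.2 / 0.40 = 2800 mg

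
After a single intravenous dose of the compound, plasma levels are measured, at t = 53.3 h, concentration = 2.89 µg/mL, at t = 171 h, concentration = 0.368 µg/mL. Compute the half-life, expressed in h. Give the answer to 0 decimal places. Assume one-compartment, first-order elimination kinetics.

k = ln(C₁/C₂) / (t₂ − t₁) = ln(2.89/0.368) / (171 − 53.3)
  = 2.061 / 117.7 = 0.01751 h⁻¹
t½ = ln2 / k = 0.693147 / 0.01751 = 39.59 h

40 h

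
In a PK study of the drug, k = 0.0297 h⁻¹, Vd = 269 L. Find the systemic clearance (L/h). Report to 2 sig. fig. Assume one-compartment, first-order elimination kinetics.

CL = k × Vd = 0.0297 × 269 = 7.989 L/h

8.0 L/h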